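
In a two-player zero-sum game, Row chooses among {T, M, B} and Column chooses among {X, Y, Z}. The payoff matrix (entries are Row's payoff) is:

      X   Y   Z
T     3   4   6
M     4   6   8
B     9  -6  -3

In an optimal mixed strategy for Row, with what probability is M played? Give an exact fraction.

Row minima: T → 3, M → 4, B → -6; maximin = 4.
Column maxima: X → 9, Y → 6, Z → 8; minimax = 6.
4 ≠ 6, so there is no saddle point; optimal play is mixed.
T is strictly dominated by M, so Row never plays it.
Z is strictly dominated by Y (it gives Row strictly more in every row), so Column never plays it.
On the remaining 2×2 (M, B vs X, Y):
Let Row play M with probability p. Expected payoff against X: 4p + 9(1−p) = −5p + 9; against Y: 6p + (-6)(1−p) = 12p − 6.
Setting these equal: −5p + 9 = 12p − 6 ⇒ −17p = -15 ⇒ p = 15/17, and the value is (-5)·(15/17) + 9 = 78/17.
For Column: with q = P(X), equating M's and B's payoffs gives −2q + 6 = 15q − 6 ⇒ q = 12/17.

15/17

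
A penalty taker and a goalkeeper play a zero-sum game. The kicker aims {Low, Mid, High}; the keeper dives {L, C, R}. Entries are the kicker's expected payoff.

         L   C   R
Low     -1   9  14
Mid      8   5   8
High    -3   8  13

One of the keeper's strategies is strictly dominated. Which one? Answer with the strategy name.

C holds the kicker's payoff strictly below R in every row: 9 < 14, 5 < 8, 8 < 13.
So R is strictly dominated for the keeper.

R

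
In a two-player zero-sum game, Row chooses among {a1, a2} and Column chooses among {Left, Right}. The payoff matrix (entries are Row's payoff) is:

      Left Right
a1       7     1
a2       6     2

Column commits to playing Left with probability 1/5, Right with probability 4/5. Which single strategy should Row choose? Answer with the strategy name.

a2

Expected payoff of a1: (1/5)·7 + (4/5)·1 = 11/5.
Expected payoff of a2: (1/5)·6 + (4/5)·2 = 14/5.
The largest is 14/5, so Row's best response is a2.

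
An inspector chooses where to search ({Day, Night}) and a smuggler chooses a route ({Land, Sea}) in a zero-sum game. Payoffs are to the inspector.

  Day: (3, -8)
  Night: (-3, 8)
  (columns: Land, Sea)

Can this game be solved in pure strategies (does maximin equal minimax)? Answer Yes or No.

No

Row minima: Day → -8, Night → -3; maximin = -3.
Column maxima: Land → 3, Sea → 8; minimax = 3.
-3 ≠ 3, so no pure-strategy equilibrium exists.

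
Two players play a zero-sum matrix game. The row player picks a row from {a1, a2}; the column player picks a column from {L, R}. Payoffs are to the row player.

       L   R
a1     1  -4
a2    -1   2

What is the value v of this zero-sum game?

-1/4

Row minima: a1 → -4, a2 → -1; maximin = -1.
Column maxima: L → 1, R → 2; minimax = 1.
-1 ≠ 1, so there is no saddle point; optimal play is mixed.
Let the row player play a1 with probability p. Expected payoff against L: 1p + (-1)(1−p) = 2p − 1; against R: (-4)p + 2(1−p) = −6p + 2.
Setting these equal: 2p − 1 = −6p + 2 ⇒ 8p = 3 ⇒ p = 3/8, and the value is (2)·(3/8) − 1 = -1/4.
For the column player: with q = P(L), equating a1's and a2's payoffs gives 5q − 4 = −3q + 2 ⇒ q = 3/4.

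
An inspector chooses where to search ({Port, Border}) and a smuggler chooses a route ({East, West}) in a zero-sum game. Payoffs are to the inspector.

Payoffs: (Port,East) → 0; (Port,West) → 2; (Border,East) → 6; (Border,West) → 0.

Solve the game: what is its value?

Row minima: Port → 0, Border → 0; maximin = 0.
Column maxima: East → 6, West → 2; minimax = 2.
0 ≠ 2, so there is no saddle point; optimal play is mixed.
Let the inspector play Port with probability p. Expected payoff against East: 0p + 6(1−p) = −6p + 6; against West: 2p + 0(1−p) = 2p.
Setting these equal: −6p + 6 = 2p ⇒ −8p = -6 ⇒ p = 3/4, and the value is (-6)·(3/4) + 6 = 3/2.
For the smuggler: with q = P(East), equating Port's and Border's payoffs gives −2q + 2 = 6q ⇒ q = 1/4.

3/2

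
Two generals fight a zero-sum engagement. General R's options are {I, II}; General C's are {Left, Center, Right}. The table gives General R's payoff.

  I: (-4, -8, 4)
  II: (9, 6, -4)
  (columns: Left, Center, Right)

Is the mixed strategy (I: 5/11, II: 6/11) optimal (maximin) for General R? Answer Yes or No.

Yes

Against Left this mix gives (5/11)·(-4) + (6/11)·9 = 34/11.
Against Center this mix gives (5/11)·(-8) + (6/11)·6 = -4/11.
Against Right this mix gives (5/11)·4 + (6/11)·(-4) = -4/11.
All of General C's active replies (Center, Right) yield -4/11, and no column does worse for General R. The mix makes General C indifferent and guarantees -4/11, so it is optimal.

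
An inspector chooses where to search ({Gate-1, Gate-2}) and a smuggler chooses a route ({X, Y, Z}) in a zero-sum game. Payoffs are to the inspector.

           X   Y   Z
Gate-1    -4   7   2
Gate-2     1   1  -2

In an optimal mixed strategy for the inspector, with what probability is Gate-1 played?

1/3

Row minima: Gate-1 → -4, Gate-2 → -2; maximin = -2.
Column maxima: X → 1, Y → 7, Z → 2; minimax = 1.
-2 ≠ 1, so there is no saddle point; optimal play is mixed.
Y is strictly dominated by Z (it gives the inspector strictly more in every row), so the smuggler never plays it.
On the remaining 2×2 (Gate-1, Gate-2 vs X, Z):
Let the inspector play Gate-1 with probability p. Expected payoff against X: (-4)p + 1(1−p) = −5p + 1; against Z: 2p + (-2)(1−p) = 4p − 2.
Setting these equal: −5p + 1 = 4p − 2 ⇒ −9p = -3 ⇒ p = 1/3, and the value is (-5)·(1/3) + 1 = -2/3.
For the smuggler: with q = P(X), equating Gate-1's and Gate-2's payoffs gives −6q + 2 = 3q − 2 ⇒ q = 4/9.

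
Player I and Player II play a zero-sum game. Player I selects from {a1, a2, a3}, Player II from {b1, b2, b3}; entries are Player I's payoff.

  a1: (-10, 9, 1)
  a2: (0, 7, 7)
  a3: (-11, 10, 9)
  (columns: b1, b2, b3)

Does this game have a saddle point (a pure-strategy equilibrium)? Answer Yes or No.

Row minima: a1 → -10, a2 → 0, a3 → -11; maximin = 0.
Column maxima: b1 → 0, b2 → 10, b3 → 9; minimax = 0.
maximin = minimax = 0, so a saddle point exists.

Yes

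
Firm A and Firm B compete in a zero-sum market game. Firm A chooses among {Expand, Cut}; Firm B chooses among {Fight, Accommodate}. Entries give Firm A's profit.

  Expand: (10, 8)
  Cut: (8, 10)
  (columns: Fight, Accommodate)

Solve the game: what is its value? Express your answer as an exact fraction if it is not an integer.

9

Row minima: Expand → 8, Cut → 8; maximin = 8.
Column maxima: Fight → 10, Accommodate → 10; minimax = 10.
8 ≠ 10, so there is no saddle point; optimal play is mixed.
Let Firm A play Expand with probability p. Expected payoff against Fight: 10p + 8(1−p) = 2p + 8; against Accommodate: 8p + 10(1−p) = −2p + 10.
Setting these equal: 2p + 8 = −2p + 10 ⇒ 4p = 2 ⇒ p = 1/2, and the value is (2)·(1/2) + 8 = 9.
For Firm B: with q = P(Fight), equating Expand's and Cut's payoffs gives 2q + 8 = −2q + 10 ⇒ q = 1/2.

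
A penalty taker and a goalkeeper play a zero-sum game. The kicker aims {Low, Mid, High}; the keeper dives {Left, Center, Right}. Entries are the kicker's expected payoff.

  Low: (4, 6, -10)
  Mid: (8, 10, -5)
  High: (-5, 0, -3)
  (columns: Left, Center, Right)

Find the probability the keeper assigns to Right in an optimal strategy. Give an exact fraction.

Row minima: Low → -10, Mid → -5, High → -5; maximin = -5.
Column maxima: Left → 8, Center → 10, Right → -3; minimax = -3.
-5 ≠ -3, so there is no saddle point; optimal play is mixed.
Low is strictly dominated by Mid, so the kicker never plays it.
Center is strictly dominated by Left (it gives the kicker strictly more in every row), so the keeper never plays it.
On the remaining 2×2 (Mid, High vs Left, Right):
Let the kicker play Mid with probability p. Expected payoff against Left: 8p + (-5)(1−p) = 13p − 5; against Right: (-5)p + (-3)(1−p) = −2p − 3.
Setting these equal: 13p − 5 = −2p − 3 ⇒ 15p = 2 ⇒ p = 2/15, and the value is (13)·(2/15) − 5 = -49/15.
For the keeper: with q = P(Left), equating Mid's and High's payoffs gives 13q − 5 = −2q − 3 ⇒ q = 2/15.

13/15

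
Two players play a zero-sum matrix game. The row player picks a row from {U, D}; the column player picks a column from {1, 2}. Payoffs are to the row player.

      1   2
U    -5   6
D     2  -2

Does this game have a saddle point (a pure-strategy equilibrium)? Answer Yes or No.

No

Row minima: U → -5, D → -2; maximin = -2.
Column maxima: 1 → 2, 2 → 6; minimax = 2.
-2 ≠ 2, so no pure-strategy equilibrium exists.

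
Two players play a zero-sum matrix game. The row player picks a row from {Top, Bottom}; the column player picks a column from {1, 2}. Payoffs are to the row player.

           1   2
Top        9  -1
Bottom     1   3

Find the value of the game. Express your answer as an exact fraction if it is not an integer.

Row minima: Top → -1, Bottom → 1; maximin = 1.
Column maxima: 1 → 9, 2 → 3; minimax = 3.
1 ≠ 3, so there is no saddle point; optimal play is mixed.
Let the row player play Top with probability p. Expected payoff against 1: 9p + 1(1−p) = 8p + 1; against 2: (-1)p + 3(1−p) = −4p + 3.
Setting these equal: 8p + 1 = −4p + 3 ⇒ 12p = 2 ⇒ p = 1/6, and the value is (8)·(1/6) + 1 = 7/3.
For the column player: with q = P(1), equating Top's and Bottom's payoffs gives 10q − 1 = −2q + 3 ⇒ q = 1/3.

7/3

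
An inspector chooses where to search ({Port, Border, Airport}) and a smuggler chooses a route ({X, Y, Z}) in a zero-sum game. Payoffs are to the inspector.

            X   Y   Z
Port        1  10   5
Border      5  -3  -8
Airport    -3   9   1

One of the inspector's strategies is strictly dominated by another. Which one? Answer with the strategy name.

Port gives a strictly higher payoff than Airport against every column: 1 > -3, 10 > 9, 5 > 1.
So Airport is strictly dominated and the inspector never plays it.

Airport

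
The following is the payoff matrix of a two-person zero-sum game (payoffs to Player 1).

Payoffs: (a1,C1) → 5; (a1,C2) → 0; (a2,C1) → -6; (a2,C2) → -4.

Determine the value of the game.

0

Row minima: a1 → 0, a2 → -6; maximin = 0.
Column maxima: C1 → 5, C2 → 0; minimax = 0.
Since maximin = minimax = 0, there is a saddle point and the value is 0.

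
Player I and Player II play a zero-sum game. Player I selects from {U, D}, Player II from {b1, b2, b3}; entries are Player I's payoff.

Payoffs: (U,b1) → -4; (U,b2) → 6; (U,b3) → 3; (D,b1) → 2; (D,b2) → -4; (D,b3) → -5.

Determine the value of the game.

Row minima: U → -4, D → -5; maximin = -4.
Column maxima: b1 → 2, b2 → 6, b3 → 3; minimax = 2.
-4 ≠ 2, so there is no saddle point; optimal play is mixed.
b2 is strictly dominated by b3 (it gives Player I strictly more in every row), so Player II never plays it.
On the remaining 2×2 (U, D vs b1, b3):
Let Player I play U with probability p. Expected payoff against b1: (-4)p + 2(1−p) = −6p + 2; against b3: 3p + (-5)(1−p) = 8p − 5.
Setting these equal: −6p + 2 = 8p − 5 ⇒ −14p = -7 ⇒ p = 1/2, and the value is (-6)·(1/2) + 2 = -1.
For Player II: with q = P(b1), equating U's and D's payoffs gives −7q + 3 = 7q − 5 ⇒ q = 4/7.

-1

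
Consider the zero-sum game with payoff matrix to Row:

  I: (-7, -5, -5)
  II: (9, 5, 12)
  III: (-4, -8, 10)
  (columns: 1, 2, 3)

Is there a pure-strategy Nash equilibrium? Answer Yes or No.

Yes

Row minima: I → -7, II → 5, III → -8; maximin = 5.
Column maxima: 1 → 9, 2 → 5, 3 → 12; minimax = 5.
maximin = minimax = 5, so a saddle point exists.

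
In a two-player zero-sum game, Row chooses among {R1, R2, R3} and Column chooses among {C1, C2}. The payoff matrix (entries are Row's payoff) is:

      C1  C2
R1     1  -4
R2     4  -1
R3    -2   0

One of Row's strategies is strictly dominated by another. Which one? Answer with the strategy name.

R1

R2 gives a strictly higher payoff than R1 against every column: 4 > 1, -1 > -4.
So R1 is strictly dominated and Row never plays it.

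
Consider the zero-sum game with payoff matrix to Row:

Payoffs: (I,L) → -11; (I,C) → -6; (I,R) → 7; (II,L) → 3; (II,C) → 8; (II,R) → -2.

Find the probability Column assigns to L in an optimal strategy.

Row minima: I → -11, II → -2; maximin = -2.
Column maxima: L → 3, C → 8, R → 7; minimax = 3.
-2 ≠ 3, so there is no saddle point; optimal play is mixed.
C is strictly dominated by L (it gives Row strictly more in every row), so Column never plays it.
On the remaining 2×2 (I, II vs L, R):
Let Row play I with probability p. Expected payoff against L: (-11)p + 3(1−p) = −14p + 3; against R: 7p + (-2)(1−p) = 9p − 2.
Setting these equal: −14p + 3 = 9p − 2 ⇒ −23p = -5 ⇒ p = 5/23, and the value is (-14)·(5/23) + 3 = -1/23.
For Column: with q = P(L), equating I's and II's payoffs gives −18q + 7 = 5q − 2 ⇒ q = 9/23.

9/23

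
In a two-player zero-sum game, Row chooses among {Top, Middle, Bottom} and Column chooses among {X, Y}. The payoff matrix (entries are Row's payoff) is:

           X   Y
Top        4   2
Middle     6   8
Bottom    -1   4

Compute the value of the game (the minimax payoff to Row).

Row minima: Top → 2, Middle → 6, Bottom → -1; maximin = 6.
Column maxima: X → 6, Y → 8; minimax = 6.
Since maximin = minimax = 6, there is a saddle point and the value is 6.

6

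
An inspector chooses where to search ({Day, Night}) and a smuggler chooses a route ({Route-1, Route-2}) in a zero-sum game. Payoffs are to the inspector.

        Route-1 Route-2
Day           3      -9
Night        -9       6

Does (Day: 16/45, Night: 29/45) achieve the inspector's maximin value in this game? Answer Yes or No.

No

Against Route-1 this mix gives (16/45)·3 + (29/45)·(-9) = -71/15.
Against Route-2 this mix gives (16/45)·(-9) + (29/45)·6 = 2/3.
The smuggler will play Route-1, holding the inspector to -71/15. Shifting weight toward the row that does better against Route-1 would raise this floor (the equalizing mix achieves -7/3 against both Route-1 and Route-2), so the proposed strategy is not optimal.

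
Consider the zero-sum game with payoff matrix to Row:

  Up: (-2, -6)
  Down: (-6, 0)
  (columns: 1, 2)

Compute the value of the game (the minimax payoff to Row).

Row minima: Up → -6, Down → -6; maximin = -6.
Column maxima: 1 → -2, 2 → 0; minimax = -2.
-6 ≠ -2, so there is no saddle point; optimal play is mixed.
Let Row play Up with probability p. Expected payoff against 1: (-2)p + (-6)(1−p) = 4p − 6; against 2: (-6)p + 0(1−p) = −6p.
Setting these equal: 4p − 6 = −6p ⇒ 10p = 6 ⇒ p = 3/5, and the value is (4)·(3/5) − 6 = -18/5.
For Column: with q = P(1), equating Up's and Down's payoffs gives 4q − 6 = −6q ⇒ q = 3/5.

-18/5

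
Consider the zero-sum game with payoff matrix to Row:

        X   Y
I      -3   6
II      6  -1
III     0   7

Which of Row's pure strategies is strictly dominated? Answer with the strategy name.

III gives a strictly higher payoff than I against every column: 0 > -3, 7 > 6.
So I is strictly dominated and Row never plays it.

I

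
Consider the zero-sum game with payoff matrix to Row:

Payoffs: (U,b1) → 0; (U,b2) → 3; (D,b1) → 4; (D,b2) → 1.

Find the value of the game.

2

Row minima: U → 0, D → 1; maximin = 1.
Column maxima: b1 → 4, b2 → 3; minimax = 3.
1 ≠ 3, so there is no saddle point; optimal play is mixed.
Let Row play U with probability p. Expected payoff against b1: 0p + 4(1−p) = −4p + 4; against b2: 3p + 1(1−p) = 2p + 1.
Setting these equal: −4p + 4 = 2p + 1 ⇒ −6p = -3 ⇒ p = 1/2, and the value is (-4)·(1/2) + 4 = 2.
For Column: with q = P(b1), equating U's and D's payoffs gives −3q + 3 = 3q + 1 ⇒ q = 1/3.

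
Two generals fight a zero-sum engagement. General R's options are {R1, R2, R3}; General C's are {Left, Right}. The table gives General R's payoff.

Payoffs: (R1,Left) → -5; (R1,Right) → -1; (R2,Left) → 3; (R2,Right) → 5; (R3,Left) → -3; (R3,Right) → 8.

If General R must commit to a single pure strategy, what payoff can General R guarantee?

3

Row minima: R1 → -5, R2 → 3, R3 → -3.
The best of these is 3.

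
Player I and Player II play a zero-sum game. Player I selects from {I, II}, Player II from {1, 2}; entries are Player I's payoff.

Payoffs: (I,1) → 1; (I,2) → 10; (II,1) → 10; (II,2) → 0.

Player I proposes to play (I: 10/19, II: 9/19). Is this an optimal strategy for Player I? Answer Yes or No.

Yes

Against 1 this mix gives (10/19)·1 + (9/19)·10 = 100/19.
Against 2 this mix gives (10/19)·10 + (9/19)·0 = 100/19.
All of Player II's active replies (1, 2) yield 100/19, and no column does worse for Player I. The mix makes Player II indifferent and guarantees 100/19, so it is optimal.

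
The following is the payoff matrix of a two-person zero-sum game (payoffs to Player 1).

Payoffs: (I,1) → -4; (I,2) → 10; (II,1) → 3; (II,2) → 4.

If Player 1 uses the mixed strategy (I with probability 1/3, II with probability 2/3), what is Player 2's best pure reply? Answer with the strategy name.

1

If Player 2 plays 1, Player 1's expected payoff is (1/3)·(-4) + (2/3)·3 = 2/3.
If Player 2 plays 2, Player 1's expected payoff is (1/3)·10 + (2/3)·4 = 6.
Player 2 minimizes Player 1's payoff; the smallest is 2/3, so the best response is 1.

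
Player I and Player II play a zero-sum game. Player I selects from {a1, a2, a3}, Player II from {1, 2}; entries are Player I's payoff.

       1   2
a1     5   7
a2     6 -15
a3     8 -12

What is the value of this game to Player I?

Row minima: a1 → 5, a2 → -15, a3 → -12; maximin = 5.
Column maxima: 1 → 8, 2 → 7; minimax = 7.
5 ≠ 7, so there is no saddle point; optimal play is mixed.
a2 is strictly dominated by a3, so Player I never plays it.
On the remaining 2×2 (a1, a3 vs 1, 2):
Let Player I play a1 with probability p. Expected payoff against 1: 5p + 8(1−p) = −3p + 8; against 2: 7p + (-12)(1−p) = 19p − 12.
Setting these equal: −3p + 8 = 19p − 12 ⇒ −22p = -20 ⇒ p = 10/11, and the value is (-3)·(10/11) + 8 = 58/11.
For Player II: with q = P(1), equating a1's and a3's payoffs gives −2q + 7 = 20q − 12 ⇒ q = 19/22.

58/11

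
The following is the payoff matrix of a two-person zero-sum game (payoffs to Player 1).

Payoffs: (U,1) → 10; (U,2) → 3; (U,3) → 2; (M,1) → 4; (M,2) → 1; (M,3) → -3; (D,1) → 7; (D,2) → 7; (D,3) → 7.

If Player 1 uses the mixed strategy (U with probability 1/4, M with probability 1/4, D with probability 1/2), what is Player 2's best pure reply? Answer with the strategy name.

3

If Player 2 plays 1, Player 1's expected payoff is (1/4)·10 + (1/4)·4 + (1/2)·7 = 7.
If Player 2 plays 2, Player 1's expected payoff is (1/4)·3 + (1/4)·1 + (1/2)·7 = 9/2.
If Player 2 plays 3, Player 1's expected payoff is (1/4)·2 + (1/4)·(-3) + (1/2)·7 = 13/4.
Player 2 minimizes Player 1's payoff; the smallest is 13/4, so the best response is 3.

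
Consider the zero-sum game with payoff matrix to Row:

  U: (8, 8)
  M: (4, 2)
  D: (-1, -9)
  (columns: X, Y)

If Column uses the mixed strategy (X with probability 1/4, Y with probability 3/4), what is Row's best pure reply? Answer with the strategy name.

U

Expected payoff of U: (1/4)·8 + (3/4)·8 = 8.
Expected payoff of M: (1/4)·4 + (3/4)·2 = 5/2.
Expected payoff of D: (1/4)·(-1) + (3/4)·(-9) = -7.
The largest is 8, so Row's best response is U.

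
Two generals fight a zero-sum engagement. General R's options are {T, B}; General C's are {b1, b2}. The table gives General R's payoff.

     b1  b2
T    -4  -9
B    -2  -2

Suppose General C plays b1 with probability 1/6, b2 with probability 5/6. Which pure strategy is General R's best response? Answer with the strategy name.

Expected payoff of T: (1/6)·(-4) + (5/6)·(-9) = -49/6.
Expected payoff of B: (1/6)·(-2) + (5/6)·(-2) = -2.
The largest is -2, so General R's best response is B.

B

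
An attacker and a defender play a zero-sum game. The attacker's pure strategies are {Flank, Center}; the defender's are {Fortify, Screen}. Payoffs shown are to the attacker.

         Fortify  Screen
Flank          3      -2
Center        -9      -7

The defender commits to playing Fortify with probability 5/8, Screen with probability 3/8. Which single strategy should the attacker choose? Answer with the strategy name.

Expected payoff of Flank: (5/8)·3 + (3/8)·(-2) = 9/8.
Expected payoff of Center: (5/8)·(-9) + (3/8)·(-7) = -33/4.
The largest is 9/8, so the attacker's best response is Flank.

Flank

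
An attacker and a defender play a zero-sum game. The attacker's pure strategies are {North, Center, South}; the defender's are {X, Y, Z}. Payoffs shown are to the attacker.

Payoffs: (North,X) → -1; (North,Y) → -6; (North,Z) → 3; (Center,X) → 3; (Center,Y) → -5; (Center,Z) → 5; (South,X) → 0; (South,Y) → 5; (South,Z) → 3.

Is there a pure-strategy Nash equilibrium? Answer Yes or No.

Row minima: North → -6, Center → -5, South → 0; maximin = 0.
Column maxima: X → 3, Y → 5, Z → 5; minimax = 3.
0 ≠ 3, so no pure-strategy equilibrium exists.

No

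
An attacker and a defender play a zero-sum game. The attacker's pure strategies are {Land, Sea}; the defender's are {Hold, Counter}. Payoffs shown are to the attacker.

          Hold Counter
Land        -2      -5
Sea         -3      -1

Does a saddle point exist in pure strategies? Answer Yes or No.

No

Row minima: Land → -5, Sea → -3; maximin = -3.
Column maxima: Hold → -2, Counter → -1; minimax = -2.
-3 ≠ -2, so no pure-strategy equilibrium exists.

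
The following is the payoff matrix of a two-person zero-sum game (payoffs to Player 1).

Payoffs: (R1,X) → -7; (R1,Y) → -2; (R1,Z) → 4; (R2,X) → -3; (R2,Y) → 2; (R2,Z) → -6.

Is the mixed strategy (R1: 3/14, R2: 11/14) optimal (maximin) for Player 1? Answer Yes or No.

Against X this mix gives (3/14)·(-7) + (11/14)·(-3) = -27/7.
Against Y this mix gives (3/14)·(-2) + (11/14)·2 = 8/7.
Against Z this mix gives (3/14)·4 + (11/14)·(-6) = -27/7.
All of Player 2's active replies (X, Z) yield -27/7, and no column does worse for Player 1. The mix makes Player 2 indifferent and guarantees -27/7, so it is optimal.

Yes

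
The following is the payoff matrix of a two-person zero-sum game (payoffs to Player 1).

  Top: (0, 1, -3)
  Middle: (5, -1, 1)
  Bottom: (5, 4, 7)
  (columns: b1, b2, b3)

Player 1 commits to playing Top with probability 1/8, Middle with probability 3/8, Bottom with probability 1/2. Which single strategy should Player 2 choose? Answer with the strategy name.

If Player 2 plays b1, Player 1's expected payoff is (1/8)·0 + (3/8)·5 + (1/2)·5 = 35/8.
If Player 2 plays b2, Player 1's expected payoff is (1/8)·1 + (3/8)·(-1) + (1/2)·4 = 7/4.
If Player 2 plays b3, Player 1's expected payoff is (1/8)·(-3) + (3/8)·1 + (1/2)·7 = 7/2.
Player 2 minimizes Player 1's payoff; the smallest is 7/4, so the best response is b2.

b2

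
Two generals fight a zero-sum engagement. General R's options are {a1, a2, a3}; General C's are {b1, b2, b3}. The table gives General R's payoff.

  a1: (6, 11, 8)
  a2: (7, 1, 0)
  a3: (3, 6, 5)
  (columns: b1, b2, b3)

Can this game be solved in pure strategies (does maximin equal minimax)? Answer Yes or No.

No

Row minima: a1 → 6, a2 → 0, a3 → 3; maximin = 6.
Column maxima: b1 → 7, b2 → 11, b3 → 8; minimax = 7.
6 ≠ 7, so no pure-strategy equilibrium exists.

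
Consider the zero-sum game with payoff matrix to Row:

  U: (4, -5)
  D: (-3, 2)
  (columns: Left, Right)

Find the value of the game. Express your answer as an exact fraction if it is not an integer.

Row minima: U → -5, D → -3; maximin = -3.
Column maxima: Left → 4, Right → 2; minimax = 2.
-3 ≠ 2, so there is no saddle point; optimal play is mixed.
Let Row play U with probability p. Expected payoff against Left: 4p + (-3)(1−p) = 7p − 3; against Right: (-5)p + 2(1−p) = −7p + 2.
Setting these equal: 7p − 3 = −7p + 2 ⇒ 14p = 5 ⇒ p = 5/14, and the value is (7)·(5/14) − 3 = -1/2.
For Column: with q = P(Left), equating U's and D's payoffs gives 9q − 5 = −5q + 2 ⇒ q = 1/2.

-1/2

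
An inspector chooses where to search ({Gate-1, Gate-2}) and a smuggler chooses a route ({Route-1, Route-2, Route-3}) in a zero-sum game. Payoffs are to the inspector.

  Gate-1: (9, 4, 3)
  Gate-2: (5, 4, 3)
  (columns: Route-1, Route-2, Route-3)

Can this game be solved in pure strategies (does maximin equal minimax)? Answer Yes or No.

Row minima: Gate-1 → 3, Gate-2 → 3; maximin = 3.
Column maxima: Route-1 → 9, Route-2 → 4, Route-3 → 3; minimax = 3.
maximin = minimax = 3, so a saddle point exists.

Yes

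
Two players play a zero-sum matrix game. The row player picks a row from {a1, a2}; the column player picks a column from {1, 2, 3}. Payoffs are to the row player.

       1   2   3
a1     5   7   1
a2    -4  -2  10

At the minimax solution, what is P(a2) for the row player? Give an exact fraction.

2/9

Row minima: a1 → 1, a2 → -4; maximin = 1.
Column maxima: 1 → 5, 2 → 7, 3 → 10; minimax = 5.
1 ≠ 5, so there is no saddle point; optimal play is mixed.
2 is strictly dominated by 1 (it gives the row player strictly more in every row), so the column player never plays it.
On the remaining 2×2 (a1, a2 vs 1, 3):
Let the row player play a1 with probability p. Expected payoff against 1: 5p + (-4)(1−p) = 9p − 4; against 3: 1p + 10(1−p) = −9p + 10.
Setting these equal: 9p − 4 = −9p + 10 ⇒ 18p = 14 ⇒ p = 7/9, and the value is (9)·(7/9) − 4 = 3.
For the column player: with q = P(1), equating a1's and a2's payoffs gives 4q + 1 = −14q + 10 ⇒ q = 1/2.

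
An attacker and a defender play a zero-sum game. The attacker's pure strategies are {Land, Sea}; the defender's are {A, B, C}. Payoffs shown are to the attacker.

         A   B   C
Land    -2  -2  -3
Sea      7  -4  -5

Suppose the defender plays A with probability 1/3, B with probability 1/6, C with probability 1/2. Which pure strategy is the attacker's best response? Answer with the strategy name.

Sea

Expected payoff of Land: (1/3)·(-2) + (1/6)·(-2) + (1/2)·(-3) = -5/2.
Expected payoff of Sea: (1/3)·7 + (1/6)·(-4) + (1/2)·(-5) = -5/6.
The largest is -5/6, so the attacker's best response is Sea.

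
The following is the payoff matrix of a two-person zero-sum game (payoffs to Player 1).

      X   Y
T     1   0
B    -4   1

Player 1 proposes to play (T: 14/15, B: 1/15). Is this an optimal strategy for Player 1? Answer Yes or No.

Against X this mix gives (14/15)·1 + (1/15)·(-4) = 2/3.
Against Y this mix gives (14/15)·0 + (1/15)·1 = 1/15.
Player 2 will play Y, holding Player 1 to 1/15. Shifting weight toward the row that does better against Y would raise this floor (the equalizing mix achieves 1/6 against both Y and X), so the proposed strategy is not optimal.

No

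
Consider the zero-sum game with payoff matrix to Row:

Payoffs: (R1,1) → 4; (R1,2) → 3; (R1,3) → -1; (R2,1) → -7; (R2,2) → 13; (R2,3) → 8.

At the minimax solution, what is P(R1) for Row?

Row minima: R1 → -1, R2 → -7; maximin = -1.
Column maxima: 1 → 4, 2 → 13, 3 → 8; minimax = 4.
-1 ≠ 4, so there is no saddle point; optimal play is mixed.
2 is strictly dominated by 3 (it gives Row strictly more in every row), so Column never plays it.
On the remaining 2×2 (R1, R2 vs 1, 3):
Let Row play R1 with probability p. Expected payoff against 1: 4p + (-7)(1−p) = 11p − 7; against 3: (-1)p + 8(1−p) = −9p + 8.
Setting these equal: 11p − 7 = −9p + 8 ⇒ 20p = 15 ⇒ p = 3/4, and the value is (11)·(3/4) − 7 = 5/4.
For Column: with q = P(1), equating R1's and R2's payoffs gives 5q − 1 = −15q + 8 ⇒ q = 9/20.

3/4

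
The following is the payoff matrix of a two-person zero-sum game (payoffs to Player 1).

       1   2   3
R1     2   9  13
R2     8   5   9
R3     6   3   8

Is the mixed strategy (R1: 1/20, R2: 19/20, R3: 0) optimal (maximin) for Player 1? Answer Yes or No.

Against 1 this mix gives (1/20)·2 + (19/20)·8 = 77/10.
Against 2 this mix gives (1/20)·9 + (19/20)·5 = 26/5.
Against 3 this mix gives (1/20)·13 + (19/20)·9 = 46/5.
Player 2 will play 2, holding Player 1 to 26/5. Shifting weight toward the row that does better against 2 would raise this floor (the equalizing mix achieves 31/5 against both 2 and 1), so the proposed strategy is not optimal.

No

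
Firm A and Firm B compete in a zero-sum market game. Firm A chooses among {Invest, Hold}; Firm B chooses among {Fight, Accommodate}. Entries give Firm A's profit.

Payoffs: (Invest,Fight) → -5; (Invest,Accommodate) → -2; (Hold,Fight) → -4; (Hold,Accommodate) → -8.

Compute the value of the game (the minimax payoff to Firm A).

-32/7

Row minima: Invest → -5, Hold → -8; maximin = -5.
Column maxima: Fight → -4, Accommodate → -2; minimax = -4.
-5 ≠ -4, so there is no saddle point; optimal play is mixed.
Let Firm A play Invest with probability p. Expected payoff against Fight: (-5)p + (-4)(1−p) = −p − 4; against Accommodate: (-2)p + (-8)(1−p) = 6p − 8.
Setting these equal: −p − 4 = 6p − 8 ⇒ −7p = -4 ⇒ p = 4/7, and the value is (-1)·(4/7) − 4 = -32/7.
For Firm B: with q = P(Fight), equating Invest's and Hold's payoffs gives −3q − 2 = 4q − 8 ⇒ q = 6/7.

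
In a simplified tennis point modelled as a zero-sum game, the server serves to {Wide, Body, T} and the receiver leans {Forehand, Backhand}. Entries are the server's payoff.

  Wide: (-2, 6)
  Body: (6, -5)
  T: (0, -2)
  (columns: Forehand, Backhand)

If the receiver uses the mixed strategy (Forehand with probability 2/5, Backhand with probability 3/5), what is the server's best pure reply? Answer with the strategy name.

Expected payoff of Wide: (2/5)·(-2) + (3/5)·6 = 14/5.
Expected payoff of Body: (2/5)·6 + (3/5)·(-5) = -3/5.
Expected payoff of T: (2/5)·0 + (3/5)·(-2) = -6/5.
The largest is 14/5, so the server's best response is Wide.

Wide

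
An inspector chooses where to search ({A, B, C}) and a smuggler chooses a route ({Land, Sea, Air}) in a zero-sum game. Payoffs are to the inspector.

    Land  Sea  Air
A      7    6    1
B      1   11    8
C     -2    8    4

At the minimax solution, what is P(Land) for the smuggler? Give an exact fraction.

7/13

Row minima: A → 1, B → 1, C → -2; maximin = 1.
Column maxima: Land → 7, Sea → 11, Air → 8; minimax = 7.
1 ≠ 7, so there is no saddle point; optimal play is mixed.
C is strictly dominated by B, so the inspector never plays it.
Sea is strictly dominated by Air (it gives the inspector strictly more in every row), so the smuggler never plays it.
On the remaining 2×2 (A, B vs Land, Air):
Let the inspector play A with probability p. Expected payoff against Land: 7p + 1(1−p) = 6p + 1; against Air: 1p + 8(1−p) = −7p + 8.
Setting these equal: 6p + 1 = −7p + 8 ⇒ 13p = 7 ⇒ p = 7/13, and the value is (6)·(7/13) + 1 = 55/13.
For the smuggler: with q = P(Land), equating A's and B's payoffs gives 6q + 1 = −7q + 8 ⇒ q = 7/13.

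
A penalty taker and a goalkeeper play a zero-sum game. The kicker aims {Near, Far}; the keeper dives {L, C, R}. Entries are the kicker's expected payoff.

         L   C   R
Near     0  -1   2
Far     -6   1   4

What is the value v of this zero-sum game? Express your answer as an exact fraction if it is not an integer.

Row minima: Near → -1, Far → -6; maximin = -1.
Column maxima: L → 0, C → 1, R → 4; minimax = 0.
-1 ≠ 0, so there is no saddle point; optimal play is mixed.
R is strictly dominated by L (it gives the kicker strictly more in every row), so the keeper never plays it.
On the remaining 2×2 (Near, Far vs L, C):
Let the kicker play Near with probability p. Expected payoff against L: 0p + (-6)(1−p) = 6p − 6; against C: (-1)p + 1(1−p) = −2p + 1.
Setting these equal: 6p − 6 = −2p + 1 ⇒ 8p = 7 ⇒ p = 7/8, and the value is (6)·(7/8) − 6 = -3/4.
For the keeper: with q = P(L), equating Near's and Far's payoffs gives q − 1 = −7q + 1 ⇒ q = 1/4.

-3/4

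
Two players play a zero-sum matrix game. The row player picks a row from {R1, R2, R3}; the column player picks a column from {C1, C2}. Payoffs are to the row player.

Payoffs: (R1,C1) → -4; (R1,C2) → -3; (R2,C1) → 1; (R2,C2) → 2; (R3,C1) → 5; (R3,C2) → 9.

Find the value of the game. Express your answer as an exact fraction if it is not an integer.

5

Row minima: R1 → -4, R2 → 1, R3 → 5; maximin = 5.
Column maxima: C1 → 5, C2 → 9; minimax = 5.
Since maximin = minimax = 5, there is a saddle point and the value is 5.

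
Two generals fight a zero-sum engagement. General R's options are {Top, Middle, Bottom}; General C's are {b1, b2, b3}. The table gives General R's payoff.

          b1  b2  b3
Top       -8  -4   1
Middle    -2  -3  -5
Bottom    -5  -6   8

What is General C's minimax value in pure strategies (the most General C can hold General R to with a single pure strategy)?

Column maxima: b1 → -2, b2 → -3, b3 → 8.
The smallest of these is -3.

-3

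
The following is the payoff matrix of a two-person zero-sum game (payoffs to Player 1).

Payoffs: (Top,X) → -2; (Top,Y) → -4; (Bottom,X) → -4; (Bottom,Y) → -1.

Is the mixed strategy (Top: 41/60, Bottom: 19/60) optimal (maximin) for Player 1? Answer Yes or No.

No

Against X this mix gives (41/60)·(-2) + (19/60)·(-4) = -79/30.
Against Y this mix gives (41/60)·(-4) + (19/60)·(-1) = -61/20.
Player 2 will play Y, holding Player 1 to -61/20. Shifting weight toward the row that does better against Y would raise this floor (the equalizing mix achieves -14/5 against both Y and X), so the proposed strategy is not optimal.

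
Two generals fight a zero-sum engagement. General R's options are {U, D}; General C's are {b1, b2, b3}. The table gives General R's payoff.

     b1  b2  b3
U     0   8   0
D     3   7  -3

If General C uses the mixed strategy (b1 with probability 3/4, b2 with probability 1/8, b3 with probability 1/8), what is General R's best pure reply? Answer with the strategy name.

D

Expected payoff of U: (3/4)·0 + (1/8)·8 + (1/8)·0 = 1.
Expected payoff of D: (3/4)·3 + (1/8)·7 + (1/8)·(-3) = 11/4.
The largest is 11/4, so General R's best response is D.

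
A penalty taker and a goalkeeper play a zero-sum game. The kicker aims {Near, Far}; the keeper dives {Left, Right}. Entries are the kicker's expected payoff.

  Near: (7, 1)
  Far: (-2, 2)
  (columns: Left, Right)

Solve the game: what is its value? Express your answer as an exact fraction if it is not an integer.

Row minima: Near → 1, Far → -2; maximin = 1.
Column maxima: Left → 7, Right → 2; minimax = 2.
1 ≠ 2, so there is no saddle point; optimal play is mixed.
Let the kicker play Near with probability p. Expected payoff against Left: 7p + (-2)(1−p) = 9p − 2; against Right: 1p + 2(1−p) = −p + 2.
Setting these equal: 9p − 2 = −p + 2 ⇒ 10p = 4 ⇒ p = 2/5, and the value is (9)·(2/5) − 2 = 8/5.
For the keeper: with q = P(Left), equating Near's and Far's payoffs gives 6q + 1 = −4q + 2 ⇒ q = 1/10.

8/5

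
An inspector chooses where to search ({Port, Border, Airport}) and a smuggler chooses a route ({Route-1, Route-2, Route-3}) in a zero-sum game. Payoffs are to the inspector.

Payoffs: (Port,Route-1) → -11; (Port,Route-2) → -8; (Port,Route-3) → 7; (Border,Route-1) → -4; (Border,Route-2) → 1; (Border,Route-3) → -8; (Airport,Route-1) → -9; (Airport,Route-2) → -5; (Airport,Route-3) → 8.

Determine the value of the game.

Row minima: Port → -11, Border → -8, Airport → -9; maximin = -8.
Column maxima: Route-1 → -4, Route-2 → 1, Route-3 → 8; minimax = -4.
-8 ≠ -4, so there is no saddle point; optimal play is mixed.
Port is strictly dominated by Airport, so the inspector never plays it.
Route-2 is strictly dominated by Route-1 (it gives the inspector strictly more in every row), so the smuggler never plays it.
On the remaining 2×2 (Border, Airport vs Route-1, Route-3):
Let the inspector play Border with probability p. Expected payoff against Route-1: (-4)p + (-9)(1−p) = 5p − 9; against Route-3: (-8)p + 8(1−p) = −16p + 8.
Setting these equal: 5p − 9 = −16p + 8 ⇒ 21p = 17 ⇒ p = 17/21, and the value is (5)·(17/21) − 9 = -104/21.
For the smuggler: with q = P(Route-1), equating Border's and Airport's payoffs gives 4q − 8 = −17q + 8 ⇒ q = 16/21.

-104/21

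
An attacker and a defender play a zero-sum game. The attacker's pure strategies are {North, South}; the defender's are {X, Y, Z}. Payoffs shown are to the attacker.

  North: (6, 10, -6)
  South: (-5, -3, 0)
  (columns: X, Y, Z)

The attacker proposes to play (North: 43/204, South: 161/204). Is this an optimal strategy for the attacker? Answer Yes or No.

Against X this mix gives (43/204)·6 + (161/204)·(-5) = -547/204.
Against Y this mix gives (43/204)·10 + (161/204)·(-3) = -53/204.
Against Z this mix gives (43/204)·(-6) + (161/204)·0 = -43/34.
The defender will play X, holding the attacker to -547/204. Shifting weight toward the row that does better against X would raise this floor (the equalizing mix achieves -30/17 against both X and Z), so the proposed strategy is not optimal.

No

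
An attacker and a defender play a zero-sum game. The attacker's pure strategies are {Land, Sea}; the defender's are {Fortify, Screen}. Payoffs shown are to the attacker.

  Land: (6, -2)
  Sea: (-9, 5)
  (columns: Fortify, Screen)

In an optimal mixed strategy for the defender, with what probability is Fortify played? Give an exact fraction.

Row minima: Land → -2, Sea → -9; maximin = -2.
Column maxima: Fortify → 6, Screen → 5; minimax = 5.
-2 ≠ 5, so there is no saddle point; optimal play is mixed.
Let the attacker play Land with probability p. Expected payoff against Fortify: 6p + (-9)(1−p) = 15p − 9; against Screen: (-2)p + 5(1−p) = −7p + 5.
Setting these equal: 15p − 9 = −7p + 5 ⇒ 22p = 14 ⇒ p = 7/11, and the value is (15)·(7/11) − 9 = 6/11.
For the defender: with q = P(Fortify), equating Land's and Sea's payoffs gives 8q − 2 = −14q + 5 ⇒ q = 7/22.

7/22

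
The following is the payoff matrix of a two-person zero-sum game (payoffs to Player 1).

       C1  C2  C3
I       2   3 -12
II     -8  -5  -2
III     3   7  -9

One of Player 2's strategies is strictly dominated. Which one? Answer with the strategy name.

C2

C1 holds Player 1's payoff strictly below C2 in every row: 2 < 3, -8 < -5, 3 < 7.
So C2 is strictly dominated for Player 2.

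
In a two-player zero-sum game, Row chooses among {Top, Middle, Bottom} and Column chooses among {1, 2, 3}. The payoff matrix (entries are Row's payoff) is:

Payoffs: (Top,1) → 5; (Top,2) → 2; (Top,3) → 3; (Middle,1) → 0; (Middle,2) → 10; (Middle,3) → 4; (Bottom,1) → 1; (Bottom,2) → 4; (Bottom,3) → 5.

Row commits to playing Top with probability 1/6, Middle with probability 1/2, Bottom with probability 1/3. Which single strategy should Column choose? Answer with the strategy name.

1

If Column plays 1, Row's expected payoff is (1/6)·5 + (1/2)·0 + (1/3)·1 = 7/6.
If Column plays 2, Row's expected payoff is (1/6)·2 + (1/2)·10 + (1/3)·4 = 20/3.
If Column plays 3, Row's expected payoff is (1/6)·3 + (1/2)·4 + (1/3)·5 = 25/6.
Column minimizes Row's payoff; the smallest is 7/6, so the best response is 1.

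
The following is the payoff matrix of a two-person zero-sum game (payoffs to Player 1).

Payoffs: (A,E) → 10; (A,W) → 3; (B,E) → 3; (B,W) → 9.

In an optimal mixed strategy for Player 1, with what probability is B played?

Row minima: A → 3, B → 3; maximin = 3.
Column maxima: E → 10, W → 9; minimax = 9.
3 ≠ 9, so there is no saddle point; optimal play is mixed.
Let Player 1 play A with probability p. Expected payoff against E: 10p + 3(1−p) = 7p + 3; against W: 3p + 9(1−p) = −6p + 9.
Setting these equal: 7p + 3 = −6p + 9 ⇒ 13p = 6 ⇒ p = 6/13, and the value is (7)·(6/13) + 3 = 81/13.
For Player 2: with q = P(E), equating A's and B's payoffs gives 7q + 3 = −6q + 9 ⇒ q = 6/13.

7/13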